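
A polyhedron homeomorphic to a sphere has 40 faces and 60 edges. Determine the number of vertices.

Here V − E + F = 2.
V = 2 + E − F = 2 + 60 − 40 = 22.

22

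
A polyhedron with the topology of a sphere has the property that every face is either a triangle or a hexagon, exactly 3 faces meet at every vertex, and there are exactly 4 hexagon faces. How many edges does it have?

18

Let x be the number of triangles; then F = 4 + x.
Edge–face incidences: 2E = 6·4 + 3·x = 24 + 3x.
Every vertex has degree 3, so 3V = 2E.
Euler: V − E + F = 2 ⇒ (2E)/3 − E + (4 + x) = 2.
Multiply by 6: 2·(2E) − 3·(2E) + 6·(4 + x) = 12, i.e. 24 + 6x − (24 + 3x) = 12.
Collecting terms: 3x = 12, so x = 4.
Then 2E = 24 + 3·4 = 36, so E = 18, V = 2E/3 = 12, F = 4 + 4 = 8.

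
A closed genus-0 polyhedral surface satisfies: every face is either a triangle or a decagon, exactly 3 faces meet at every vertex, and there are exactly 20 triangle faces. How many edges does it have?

Let x be the number of decagons; then F = 20 + x.
Edge–face incidences: 2E = 3·20 + 10·x = 60 + 10x.
Every vertex has degree 3, so 3V = 2E.
Euler: V − E + F = 2 ⇒ (2E)/3 − E + (20 + x) = 2.
Multiply by 6: 2·(2E) − 3·(2E) + 6·(20 + x) = 12, i.e. 120 + 6x − (60 + 10x) = 12.
Collecting terms: −4x + 60 = 12, so −4x = −48, so x = 12.
Then 2E = 60 + 10·12 = 180, so E = 90, V = 2E/3 = 60, F = 20 + 12 = 32.

90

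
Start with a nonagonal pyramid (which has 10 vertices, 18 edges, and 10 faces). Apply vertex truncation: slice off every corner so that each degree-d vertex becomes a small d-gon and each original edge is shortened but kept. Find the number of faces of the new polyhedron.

Truncation replaces each original edge-end by a new vertex, so V′ = 2E = 36.
Each original edge survives, and each old vertex of degree d contributes d new edges; summing degrees gives Σd = 2E, so E′ = E + 2E = 3E = 54.
Each original face survives and each original vertex becomes one new face: F′ = F + V = 20.

20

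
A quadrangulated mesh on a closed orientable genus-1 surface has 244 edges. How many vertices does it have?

122

χ = 2 − 2·1 = 0, and every face is a square so 4F = 2E.
F = 2E/4 = 122. Then V = 0 + E − F = 0 + 244 − 122 = 122.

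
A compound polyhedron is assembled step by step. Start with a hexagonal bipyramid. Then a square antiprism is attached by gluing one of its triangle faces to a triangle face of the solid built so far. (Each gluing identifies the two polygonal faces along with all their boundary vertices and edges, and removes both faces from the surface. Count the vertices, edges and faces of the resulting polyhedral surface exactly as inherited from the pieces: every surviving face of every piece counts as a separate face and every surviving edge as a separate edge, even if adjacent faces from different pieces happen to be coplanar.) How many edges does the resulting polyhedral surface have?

31

A hexagonal bipyramid: V=8, E=18, F=12.
Attach a square antiprism (V=8, E=16, F=10) along a 3-gon: merge 3 vertices and 3 edges, delete both glued faces → V=13, E=31, F=20.
Check: V − E + F = 13 − 31 + 20 = 2.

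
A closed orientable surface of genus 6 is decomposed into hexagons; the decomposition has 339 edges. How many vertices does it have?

χ = 2 − 2·6 = -10, and every face is a hexagon so 6F = 2E.
F = 2E/6 = 113. Then V = -10 + E − F = -10 + 339 − 113 = 216.

216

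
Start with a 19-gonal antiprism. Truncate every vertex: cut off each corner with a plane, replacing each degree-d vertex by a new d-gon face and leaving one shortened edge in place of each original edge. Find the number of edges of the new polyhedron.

228

The base solid has V = 38, E = 76, F = 40.
Truncation replaces each original edge-end by a new vertex, so V′ = 2E = 152.
Each original edge survives, and each old vertex of degree d contributes d new edges; summing degrees gives Σd = 2E, so E′ = E + 2E = 3E = 228.
Each original face survives and each original vertex becomes one new face: F′ = F + V = 78.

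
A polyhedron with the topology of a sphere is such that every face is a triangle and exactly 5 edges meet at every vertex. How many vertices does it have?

12

Each face has 3 edges and each edge borders two faces, so 2E = 3F.
Each vertex has degree 5, so 5V = 2E and hence V = 3F/5.
Euler: V − E + F = 2 ⇒ (3F/5) − (3F/2) + F = 2.
Multiply by 10: (6 − 15 + 10)F = 20, i.e. 1F = 20.
So F = 20, E = 3·20/2 = 30, V = 3·20/5 = 12.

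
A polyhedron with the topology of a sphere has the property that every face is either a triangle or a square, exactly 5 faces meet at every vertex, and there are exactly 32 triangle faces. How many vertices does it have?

24

Let x be the number of squares; then F = 32 + x.
Edge–face incidences: 2E = 3·32 + 4·x = 96 + 4x.
Every vertex has degree 5, so 5V = 2E.
Euler: V − E + F = 2 ⇒ (2E)/5 − E + (32 + x) = 2.
Multiply by 10: 2·(2E) − 5·(2E) + 10·(32 + x) = 20, i.e. 320 + 10x − 3·(96 + 4x) = 20.
Collecting terms: −2x + 32 = 20, so −2x = −12, so x = 6.
Then 2E = 96 + 4·6 = 120, so E = 60, V = 2E/5 = 24, F = 32 + 6 = 38.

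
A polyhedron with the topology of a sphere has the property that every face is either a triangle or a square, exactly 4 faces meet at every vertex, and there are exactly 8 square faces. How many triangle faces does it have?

8

Let x be the number of triangles; then F = 8 + x.
Edge–face incidences: 2E = 4·8 + 3·x = 32 + 3x.
Every vertex has degree 4, so 4V = 2E.
Euler: V − E + F = 2 ⇒ (2E)/4 − E + (8 + x) = 2.
Multiply by 8: 2·(2E) − 4·(2E) + 8·(8 + x) = 16, i.e. 64 + 8x − 2·(32 + 3x) = 16.
Collecting terms: 2x = 16, so x = 8.
Then 2E = 32 + 3·8 = 56, so E = 28, V = 2E/4 = 14, F = 8 + 8 = 16.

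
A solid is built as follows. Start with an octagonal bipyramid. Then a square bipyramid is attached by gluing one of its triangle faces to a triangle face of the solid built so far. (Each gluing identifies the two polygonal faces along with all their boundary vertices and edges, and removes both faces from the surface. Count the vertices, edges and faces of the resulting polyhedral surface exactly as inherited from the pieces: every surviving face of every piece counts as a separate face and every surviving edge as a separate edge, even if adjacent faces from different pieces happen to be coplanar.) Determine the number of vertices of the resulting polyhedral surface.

13

An octagonal bipyramid: V=10, E=24, F=16.
Attach a square bipyramid (V=6, E=12, F=8) along a 3-gon: merge 3 vertices and 3 edges, delete both glued faces → V=13, E=33, F=22.
Check: V − E + F = 13 − 33 + 22 = 2.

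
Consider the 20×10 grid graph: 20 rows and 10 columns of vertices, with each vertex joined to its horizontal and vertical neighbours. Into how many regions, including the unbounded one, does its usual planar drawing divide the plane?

The grid has V = 20·10 = 200 vertices and E = 20·9 + 10·19 = 370 edges.
F = 2 − V + E = 2 − 200 + 370 = 172.

172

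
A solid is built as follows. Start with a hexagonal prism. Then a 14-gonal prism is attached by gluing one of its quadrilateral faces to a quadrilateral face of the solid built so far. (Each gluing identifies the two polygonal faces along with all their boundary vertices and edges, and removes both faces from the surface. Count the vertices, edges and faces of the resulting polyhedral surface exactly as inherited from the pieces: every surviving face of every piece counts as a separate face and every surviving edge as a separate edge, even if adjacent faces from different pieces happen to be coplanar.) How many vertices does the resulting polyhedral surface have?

36

A hexagonal prism: V=12, E=18, F=8.
Attach a 14-gonal prism (V=28, E=42, F=16) along a 4-gon: merge 4 vertices and 4 edges, delete both glued faces → V=36, E=56, F=22.
Check: V − E + F = 36 − 56 + 22 = 2.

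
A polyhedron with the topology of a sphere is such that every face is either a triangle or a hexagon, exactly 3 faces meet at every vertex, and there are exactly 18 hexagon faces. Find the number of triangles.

4

Let x be the number of triangles; then F = 18 + x.
Edge–face incidences: 2E = 6·18 + 3·x = 108 + 3x.
Every vertex has degree 3, so 3V = 2E.
Euler: V − E + F = 2 ⇒ (2E)/3 − E + (18 + x) = 2.
Multiply by 6: 2·(2E) − 3·(2E) + 6·(18 + x) = 12, i.e. 108 + 6x − (108 + 3x) = 12.
Collecting terms: 3x = 12, so x = 4.
Then 2E = 108 + 3·4 = 120, so E = 60, V = 2E/3 = 40, F = 18 + 4 = 22.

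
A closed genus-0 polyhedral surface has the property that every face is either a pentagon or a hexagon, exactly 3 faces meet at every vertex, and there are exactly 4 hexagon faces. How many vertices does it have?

28

Let x be the number of pentagons; then F = 4 + x.
Edge–face incidences: 2E = 6·4 + 5·x = 24 + 5x.
Every vertex has degree 3, so 3V = 2E.
Euler: V − E + F = 2 ⇒ (2E)/3 − E + (4 + x) = 2.
Multiply by 6: 2·(2E) − 3·(2E) + 6·(4 + x) = 12, i.e. 24 + 6x − (24 + 5x) = 12.
Collecting terms: x = 12.
Then 2E = 24 + 5·12 = 84, so E = 42, V = 2E/3 = 28, F = 4 + 12 = 16.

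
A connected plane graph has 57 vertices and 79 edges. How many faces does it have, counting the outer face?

Euler's formula for a connected plane graph: V − E + F = 2, so F = 2 − 57 + 79 = 24.

24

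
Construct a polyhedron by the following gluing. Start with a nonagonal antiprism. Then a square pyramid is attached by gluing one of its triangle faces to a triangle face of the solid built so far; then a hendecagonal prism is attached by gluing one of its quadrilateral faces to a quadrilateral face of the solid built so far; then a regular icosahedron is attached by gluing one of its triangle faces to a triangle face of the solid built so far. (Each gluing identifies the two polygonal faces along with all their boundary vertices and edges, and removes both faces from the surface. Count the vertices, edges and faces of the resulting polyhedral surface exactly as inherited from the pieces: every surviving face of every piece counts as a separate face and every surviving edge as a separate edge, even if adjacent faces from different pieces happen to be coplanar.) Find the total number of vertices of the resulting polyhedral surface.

A nonagonal antiprism: V=18, E=36, F=20.
Attach a square pyramid (V=5, E=8, F=5) along a 3-gon: merge 3 vertices and 3 edges, delete both glued faces → V=20, E=41, F=23.
Attach a hendecagonal prism (V=22, E=33, F=13) along a 4-gon: merge 4 vertices and 4 edges, delete both glued faces → V=38, E=70, F=34.
Attach a regular icosahedron (V=12, E=30, F=20) along a 3-gon: merge 3 vertices and 3 edges, delete both glued faces → V=47, E=97, F=52.
Check: V − E + F = 47 − 97 + 52 = 2.

47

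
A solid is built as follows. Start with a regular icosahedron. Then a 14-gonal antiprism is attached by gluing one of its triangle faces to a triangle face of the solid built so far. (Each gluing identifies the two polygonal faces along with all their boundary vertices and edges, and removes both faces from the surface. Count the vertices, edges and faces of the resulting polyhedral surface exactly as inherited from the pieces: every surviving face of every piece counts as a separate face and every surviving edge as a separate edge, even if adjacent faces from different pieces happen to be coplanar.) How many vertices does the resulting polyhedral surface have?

A regular icosahedron: V=12, E=30, F=20.
Attach a 14-gonal antiprism (V=28, E=56, F=30) along a 3-gon: merge 3 vertices and 3 edges, delete both glued faces → V=37, E=83, F=48.
Check: V − E + F = 37 − 83 + 48 = 2.

37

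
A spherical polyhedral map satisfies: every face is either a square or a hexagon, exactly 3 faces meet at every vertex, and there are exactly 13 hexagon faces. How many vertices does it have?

34

Let x be the number of squares; then F = 13 + x.
Edge–face incidences: 2E = 6·13 + 4·x = 78 + 4x.
Every vertex has degree 3, so 3V = 2E.
Euler: V − E + F = 2 ⇒ (2E)/3 − E + (13 + x) = 2.
Multiply by 6: 2·(2E) − 3·(2E) + 6·(13 + x) = 12, i.e. 78 + 6x − (78 + 4x) = 12.
Collecting terms: 2x = 12, so x = 6.
Then 2E = 78 + 4·6 = 102, so E = 51, V = 2E/3 = 34, F = 13 + 6 = 19.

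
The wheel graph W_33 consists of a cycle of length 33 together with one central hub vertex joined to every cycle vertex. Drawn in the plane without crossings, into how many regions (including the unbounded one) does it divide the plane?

W_33 has V = 33 + 1 = 34 vertices and E = 2·33 = 66 edges.
By Euler's formula F = 2 − V + E = 2 − 34 + 66 = 34.

34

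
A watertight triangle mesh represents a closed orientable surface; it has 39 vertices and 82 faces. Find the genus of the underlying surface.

Every face is a triangle, so 2E = 3·82 = 246, giving E = 123.
χ = V − E + F = 39 − 123 + 82 = -2.
For a closed orientable surface χ = 2 − 2g, so g = (2 − (-2))/2 = 2.

2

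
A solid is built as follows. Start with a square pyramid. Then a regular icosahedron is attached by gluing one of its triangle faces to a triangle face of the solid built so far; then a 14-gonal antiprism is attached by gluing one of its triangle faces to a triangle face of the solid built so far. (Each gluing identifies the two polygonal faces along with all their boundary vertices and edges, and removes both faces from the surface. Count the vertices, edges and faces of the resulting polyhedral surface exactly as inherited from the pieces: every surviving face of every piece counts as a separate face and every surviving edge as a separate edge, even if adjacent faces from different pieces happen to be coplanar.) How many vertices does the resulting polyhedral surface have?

39

A square pyramid: V=5, E=8, F=5.
Attach a regular icosahedron (V=12, E=30, F=20) along a 3-gon: merge 3 vertices and 3 edges, delete both glued faces → V=14, E=35, F=23.
Attach a 14-gonal antiprism (V=28, E=56, F=30) along a 3-gon: merge 3 vertices and 3 edges, delete both glued faces → V=39, E=88, F=51.
Check: V − E + F = 39 − 88 + 51 = 2.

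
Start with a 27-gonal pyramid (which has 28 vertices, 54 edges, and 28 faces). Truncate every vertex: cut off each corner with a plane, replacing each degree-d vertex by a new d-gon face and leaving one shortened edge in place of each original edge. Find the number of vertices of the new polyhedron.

Truncation replaces each original edge-end by a new vertex, so V′ = 2E = 108.
Each original edge survives, and each old vertex of degree d contributes d new edges; summing degrees gives Σd = 2E, so E′ = E + 2E = 3E = 162.
Each original face survives and each original vertex becomes one new face: F′ = F + V = 56.

108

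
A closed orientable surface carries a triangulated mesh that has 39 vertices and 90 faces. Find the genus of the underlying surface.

4

Every face is a triangle, so 2E = 3·90 = 270, giving E = 135.
χ = V − E + F = 39 − 135 + 90 = -6.
For a closed orientable surface χ = 2 − 2g, so g = (2 − (-6))/2 = 4.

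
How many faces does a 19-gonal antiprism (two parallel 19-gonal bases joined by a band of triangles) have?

40

An antiprism on an n-gon has two n-gon caps and 2n triangles: V = 2·19 = 38, E = 4·19 = 76, F = 2·19 + 2 = 40.
Check: V − E + F = 38 − 76 + 40 = 2.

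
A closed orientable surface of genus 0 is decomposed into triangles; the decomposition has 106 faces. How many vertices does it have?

55

χ = 2 − 2·0 = 2, and every face is a triangle so 3F = 2E.
E = 3·106/2 = 159. Then V = 2 + E − F = 2 + 159 − 106 = 55.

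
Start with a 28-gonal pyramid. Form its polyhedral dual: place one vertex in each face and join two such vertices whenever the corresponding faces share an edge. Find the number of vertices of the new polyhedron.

The base solid has V = 29, E = 56, F = 29.
The dual swaps V and F and preserves E: V′ = F = 29, E′ = E = 56, F′ = V = 29.

29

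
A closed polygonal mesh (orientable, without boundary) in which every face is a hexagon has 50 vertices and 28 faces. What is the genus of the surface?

4

Every face is a hexagon, so 2E = 6·28 = 168, giving E = 84.
χ = V − E + F = 50 − 84 + 28 = -6.
For a closed orientable surface χ = 2 − 2g, so g = (2 − (-6))/2 = 4.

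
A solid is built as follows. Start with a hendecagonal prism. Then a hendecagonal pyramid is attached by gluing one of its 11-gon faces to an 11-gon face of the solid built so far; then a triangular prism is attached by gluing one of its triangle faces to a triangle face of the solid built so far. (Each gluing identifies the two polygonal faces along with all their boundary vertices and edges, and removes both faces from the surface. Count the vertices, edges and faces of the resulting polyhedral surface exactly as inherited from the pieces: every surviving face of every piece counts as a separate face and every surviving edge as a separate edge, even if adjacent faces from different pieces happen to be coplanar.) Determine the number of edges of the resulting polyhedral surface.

50

A hendecagonal prism: V=22, E=33, F=13.
Attach a hendecagonal pyramid (V=12, E=22, F=12) along an 11-gon: merge 11 vertices and 11 edges, delete both glued faces → V=23, E=44, F=23.
Attach a triangular prism (V=6, E=9, F=5) along a 3-gon: merge 3 vertices and 3 edges, delete both glued faces → V=26, E=50, F=26.
Check: V − E + F = 26 − 50 + 26 = 2.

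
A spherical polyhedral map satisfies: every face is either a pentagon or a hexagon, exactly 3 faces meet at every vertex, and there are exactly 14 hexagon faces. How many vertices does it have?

Let x be the number of pentagons; then F = 14 + x.
Edge–face incidences: 2E = 6·14 + 5·x = 84 + 5x.
Every vertex has degree 3, so 3V = 2E.
Euler: V − E + F = 2 ⇒ (2E)/3 − E + (14 + x) = 2.
Multiply by 6: 2·(2E) − 3·(2E) + 6·(14 + x) = 12, i.e. 84 + 6x − (84 + 5x) = 12.
Collecting terms: x = 12.
Then 2E = 84 + 5·12 = 144, so E = 72, V = 2E/3 = 48, F = 14 + 12 = 26.

48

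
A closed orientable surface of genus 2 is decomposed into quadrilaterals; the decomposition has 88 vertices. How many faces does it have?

χ = 2 − 2·2 = -2, and every face is a square so 4F = 2E.
V − E + F = -2 with E = 4F/2 gives 88 − (4/2 − 1)·F = -2, so F = 90 and E = 180.

90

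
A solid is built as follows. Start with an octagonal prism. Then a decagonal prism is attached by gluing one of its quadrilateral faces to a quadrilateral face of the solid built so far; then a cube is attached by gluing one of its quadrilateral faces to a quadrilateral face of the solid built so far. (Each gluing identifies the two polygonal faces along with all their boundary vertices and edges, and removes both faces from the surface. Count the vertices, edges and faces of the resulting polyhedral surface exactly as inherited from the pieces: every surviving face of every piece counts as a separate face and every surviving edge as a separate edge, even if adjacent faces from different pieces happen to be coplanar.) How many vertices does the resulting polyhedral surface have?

36

An octagonal prism: V=16, E=24, F=10.
Attach a decagonal prism (V=20, E=30, F=12) along a 4-gon: merge 4 vertices and 4 edges, delete both glued faces → V=32, E=50, F=20.
Attach a cube (V=8, E=12, F=6) along a 4-gon: merge 4 vertices and 4 edges, delete both glued faces → V=36, E=58, F=24.
Check: V − E + F = 36 − 58 + 24 = 2.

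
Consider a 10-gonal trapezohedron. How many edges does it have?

The n-trapezohedron (dual of the n-antiprism) has V = 2·10 + 2 = 22, E = 4·10 = 40, F = 2·10 = 20.
Check: V − E + F = 22 − 40 + 20 = 2.

40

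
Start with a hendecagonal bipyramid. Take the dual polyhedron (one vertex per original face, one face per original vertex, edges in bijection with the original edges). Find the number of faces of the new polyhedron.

The base solid has V = 13, E = 33, F = 22.
The dual swaps V and F and preserves E: V′ = F = 22, E′ = E = 33, F′ = V = 13.

13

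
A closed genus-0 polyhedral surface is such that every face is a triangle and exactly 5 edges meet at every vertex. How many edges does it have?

30

Each face has 3 edges and each edge borders two faces, so 2E = 3F.
Each vertex has degree 5, so 5V = 2E and hence V = 3F/5.
Euler: V − E + F = 2 ⇒ (3F/5) − (3F/2) + F = 2.
Multiply by 10: (6 − 15 + 10)F = 20, i.e. 1F = 20.
So F = 20, E = 3·20/2 = 30, V = 3·20/5 = 12.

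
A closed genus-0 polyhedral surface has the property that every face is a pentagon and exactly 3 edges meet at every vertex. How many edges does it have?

30

Each face has 5 edges and each edge borders two faces, so 2E = 5F.
Each vertex has degree 3, so 3V = 2E and hence V = 5F/3.
Euler: V − E + F = 2 ⇒ (5F/3) − (5F/2) + F = 2.
Multiply by 6: (10 − 15 + 6)F = 12, i.e. 1F = 12.
So F = 12, E = 5·12/2 = 30, V = 5·12/3 = 20.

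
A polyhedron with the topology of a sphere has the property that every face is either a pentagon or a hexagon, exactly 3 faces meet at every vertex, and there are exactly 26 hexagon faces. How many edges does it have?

108

Let x be the number of pentagons; then F = 26 + x.
Edge–face incidences: 2E = 6·26 + 5·x = 156 + 5x.
Every vertex has degree 3, so 3V = 2E.
Euler: V − E + F = 2 ⇒ (2E)/3 − E + (26 + x) = 2.
Multiply by 6: 2·(2E) − 3·(2E) + 6·(26 + x) = 12, i.e. 156 + 6x − (156 + 5x) = 12.
Collecting terms: x = 12.
Then 2E = 156 + 5·12 = 216, so E = 108, V = 2E/3 = 72, F = 26 + 12 = 38.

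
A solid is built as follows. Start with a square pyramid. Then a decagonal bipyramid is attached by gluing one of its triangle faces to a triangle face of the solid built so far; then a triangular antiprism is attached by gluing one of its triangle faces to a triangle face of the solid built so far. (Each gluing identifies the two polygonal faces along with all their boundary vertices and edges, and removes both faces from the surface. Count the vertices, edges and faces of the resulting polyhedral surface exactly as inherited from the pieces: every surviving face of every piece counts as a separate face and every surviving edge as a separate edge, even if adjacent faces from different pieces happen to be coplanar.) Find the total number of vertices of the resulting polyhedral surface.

17

A square pyramid: V=5, E=8, F=5.
Attach a decagonal bipyramid (V=12, E=30, F=20) along a 3-gon: merge 3 vertices and 3 edges, delete both glued faces → V=14, E=35, F=23.
Attach a triangular antiprism (V=6, E=12, F=8) along a 3-gon: merge 3 vertices and 3 edges, delete both glued faces → V=17, E=44, F=29.
Check: V − E + F = 17 − 44 + 29 = 2.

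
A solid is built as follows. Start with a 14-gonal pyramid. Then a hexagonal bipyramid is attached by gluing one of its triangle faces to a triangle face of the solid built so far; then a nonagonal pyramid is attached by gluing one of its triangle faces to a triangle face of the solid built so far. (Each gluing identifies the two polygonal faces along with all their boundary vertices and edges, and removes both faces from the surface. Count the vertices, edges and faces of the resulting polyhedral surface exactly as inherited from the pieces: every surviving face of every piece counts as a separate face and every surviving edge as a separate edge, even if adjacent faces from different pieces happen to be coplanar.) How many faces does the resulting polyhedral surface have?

33

A 14-gonal pyramid: V=15, E=28, F=15.
Attach a hexagonal bipyramid (V=8, E=18, F=12) along a 3-gon: merge 3 vertices and 3 edges, delete both glued faces → V=20, E=43, F=25.
Attach a nonagonal pyramid (V=10, E=18, F=10) along a 3-gon: merge 3 vertices and 3 edges, delete both glued faces → V=27, E=58, F=33.
Check: V − E + F = 27 − 58 + 33 = 2.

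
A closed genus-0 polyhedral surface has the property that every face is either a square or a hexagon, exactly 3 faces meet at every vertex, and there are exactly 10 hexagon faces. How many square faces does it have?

6

Let x be the number of squares; then F = 10 + x.
Edge–face incidences: 2E = 6·10 + 4·x = 60 + 4x.
Every vertex has degree 3, so 3V = 2E.
Euler: V − E + F = 2 ⇒ (2E)/3 − E + (10 + x) = 2.
Multiply by 6: 2·(2E) − 3·(2E) + 6·(10 + x) = 12, i.e. 60 + 6x − (60 + 4x) = 12.
Collecting terms: 2x = 12, so x = 6.
Then 2E = 60 + 4·6 = 84, so E = 42, V = 2E/3 = 28, F = 10 + 6 = 16.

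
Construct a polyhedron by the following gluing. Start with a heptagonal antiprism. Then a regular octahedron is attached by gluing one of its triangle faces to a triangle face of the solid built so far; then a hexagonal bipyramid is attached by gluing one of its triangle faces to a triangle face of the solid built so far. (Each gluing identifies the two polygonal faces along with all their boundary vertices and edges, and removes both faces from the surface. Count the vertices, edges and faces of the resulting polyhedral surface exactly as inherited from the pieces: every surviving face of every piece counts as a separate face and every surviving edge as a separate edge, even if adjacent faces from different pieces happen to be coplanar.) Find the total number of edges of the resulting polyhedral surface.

52

A heptagonal antiprism: V=14, E=28, F=16.
Attach a regular octahedron (V=6, E=12, F=8) along a 3-gon: merge 3 vertices and 3 edges, delete both glued faces → V=17, E=37, F=22.
Attach a hexagonal bipyramid (V=8, E=18, F=12) along a 3-gon: merge 3 vertices and 3 edges, delete both glued faces → V=22, E=52, F=32.
Check: V − E + F = 22 − 52 + 32 = 2.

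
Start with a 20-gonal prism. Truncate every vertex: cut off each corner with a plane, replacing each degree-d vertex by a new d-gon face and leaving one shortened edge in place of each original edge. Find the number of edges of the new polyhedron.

The base solid has V = 40, E = 60, F = 22.
Truncation replaces each original edge-end by a new vertex, so V′ = 2E = 120.
Each original edge survives, and each old vertex of degree d contributes d new edges; summing degrees gives Σd = 2E, so E′ = E + 2E = 3E = 180.
Each original face survives and each original vertex becomes one new face: F′ = F + V = 62.

180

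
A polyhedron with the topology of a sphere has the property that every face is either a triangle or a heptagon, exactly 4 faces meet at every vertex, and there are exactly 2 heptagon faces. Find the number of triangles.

Let x be the number of triangles; then F = 2 + x.
Edge–face incidences: 2E = 7·2 + 3·x = 14 + 3x.
Every vertex has degree 4, so 4V = 2E.
Euler: V − E + F = 2 ⇒ (2E)/4 − E + (2 + x) = 2.
Multiply by 8: 2·(2E) − 4·(2E) + 8·(2 + x) = 16, i.e. 16 + 8x − 2·(14 + 3x) = 16.
Collecting terms: 2x − 12 = 16, so 2x = 28, so x = 14.
Then 2E = 14 + 3·14 = 56, so E = 28, V = 2E/4 = 14, F = 2 + 14 = 16.

14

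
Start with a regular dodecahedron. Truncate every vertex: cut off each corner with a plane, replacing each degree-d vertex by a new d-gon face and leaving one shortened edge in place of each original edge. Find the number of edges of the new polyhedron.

The base solid has V = 20, E = 30, F = 12.
Truncation replaces each original edge-end by a new vertex, so V′ = 2E = 60.
Each original edge survives, and each old vertex of degree d contributes d new edges; summing degrees gives Σd = 2E, so E′ = E + 2E = 3E = 90.
Each original face survives and each original vertex becomes one new face: F′ = F + V = 32.

90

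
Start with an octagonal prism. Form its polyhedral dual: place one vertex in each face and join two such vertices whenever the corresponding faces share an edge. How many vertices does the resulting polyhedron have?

The base solid has V = 16, E = 24, F = 10.
The dual swaps V and F and preserves E: V′ = F = 10, E′ = E = 24, F′ = V = 16.

10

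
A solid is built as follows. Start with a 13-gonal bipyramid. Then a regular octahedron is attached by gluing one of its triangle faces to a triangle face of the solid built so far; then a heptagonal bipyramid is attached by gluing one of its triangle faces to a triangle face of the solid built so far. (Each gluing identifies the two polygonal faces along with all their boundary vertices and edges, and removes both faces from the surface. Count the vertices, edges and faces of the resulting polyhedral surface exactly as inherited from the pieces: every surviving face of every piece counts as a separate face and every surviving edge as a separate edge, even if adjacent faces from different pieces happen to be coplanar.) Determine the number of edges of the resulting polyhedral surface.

A 13-gonal bipyramid: V=15, E=39, F=26.
Attach a regular octahedron (V=6, E=12, F=8) along a 3-gon: merge 3 vertices and 3 edges, delete both glued faces → V=18, E=48, F=32.
Attach a heptagonal bipyramid (V=9, E=21, F=14) along a 3-gon: merge 3 vertices and 3 edges, delete both glued faces → V=24, E=66, F=44.
Check: V − E + F = 24 − 66 + 44 = 2.

66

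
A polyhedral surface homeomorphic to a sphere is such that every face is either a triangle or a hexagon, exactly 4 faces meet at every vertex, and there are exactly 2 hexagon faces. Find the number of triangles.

Let x be the number of triangles; then F = 2 + x.
Edge–face incidences: 2E = 6·2 + 3·x = 12 + 3x.
Every vertex has degree 4, so 4V = 2E.
Euler: V − E + F = 2 ⇒ (2E)/4 − E + (2 + x) = 2.
Multiply by 8: 2·(2E) − 4·(2E) + 8·(2 + x) = 16, i.e. 16 + 8x − 2·(12 + 3x) = 16.
Collecting terms: 2x − 8 = 16, so 2x = 24, so x = 12.
Then 2E = 12 + 3·12 = 48, so E = 24, V = 2E/4 = 12, F = 2 + 12 = 14.

12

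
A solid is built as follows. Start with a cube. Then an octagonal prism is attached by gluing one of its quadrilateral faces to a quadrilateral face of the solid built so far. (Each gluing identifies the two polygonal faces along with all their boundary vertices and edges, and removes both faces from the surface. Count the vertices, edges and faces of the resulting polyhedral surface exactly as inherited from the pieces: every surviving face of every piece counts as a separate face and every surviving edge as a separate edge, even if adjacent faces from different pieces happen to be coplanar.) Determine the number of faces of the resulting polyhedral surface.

A cube: V=8, E=12, F=6.
Attach an octagonal prism (V=16, E=24, F=10) along a 4-gon: merge 4 vertices and 4 edges, delete both glued faces → V=20, E=32, F=14.
Check: V − E + F = 20 − 32 + 14 = 2.

14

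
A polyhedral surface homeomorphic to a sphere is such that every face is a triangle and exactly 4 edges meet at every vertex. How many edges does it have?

12

Each face has 3 edges and each edge borders two faces, so 2E = 3F.
Each vertex has degree 4, so 4V = 2E and hence V = 3F/4.
Euler: V − E + F = 2 ⇒ (3F/4) − (3F/2) + F = 2.
Multiply by 8: (6 − 12 + 8)F = 16, i.e. 2F = 16.
So F = 8, E = 3·8/2 = 12, V = 3·8/4 = 6.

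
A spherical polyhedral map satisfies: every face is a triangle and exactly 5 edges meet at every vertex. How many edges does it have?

30

Each face has 3 edges and each edge borders two faces, so 2E = 3F.
Each vertex has degree 5, so 5V = 2E and hence V = 3F/5.
Euler: V − E + F = 2 ⇒ (3F/5) − (3F/2) + F = 2.
Multiply by 10: (6 − 15 + 10)F = 20, i.e. 1F = 20.
So F = 20, E = 3·20/2 = 30, V = 3·20/5 = 12.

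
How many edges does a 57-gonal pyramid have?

114

A pyramid on an n-gon base has one n-gon and n triangles: V = 57 + 1 = 58, E = 2·57 = 114, F = 57 + 1 = 58.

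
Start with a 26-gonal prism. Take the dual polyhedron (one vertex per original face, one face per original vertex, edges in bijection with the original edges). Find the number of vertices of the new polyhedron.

The base solid has V = 52, E = 78, F = 28.
The dual swaps V and F and preserves E: V′ = F = 28, E′ = E = 78, F′ = V = 52.

28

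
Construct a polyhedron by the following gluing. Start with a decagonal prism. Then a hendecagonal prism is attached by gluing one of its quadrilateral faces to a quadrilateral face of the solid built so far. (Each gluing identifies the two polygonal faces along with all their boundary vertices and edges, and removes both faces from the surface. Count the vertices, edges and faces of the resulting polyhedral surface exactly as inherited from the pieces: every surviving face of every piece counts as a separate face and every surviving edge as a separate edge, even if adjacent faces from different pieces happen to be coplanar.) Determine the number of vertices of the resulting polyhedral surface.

38

A decagonal prism: V=20, E=30, F=12.
Attach a hendecagonal prism (V=22, E=33, F=13) along a 4-gon: merge 4 vertices and 4 edges, delete both glued faces → V=38, E=59, F=23.
Check: V − E + F = 38 − 59 + 23 = 2.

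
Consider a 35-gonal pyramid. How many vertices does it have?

A pyramid on an n-gon base has one n-gon and n triangles: V = 35 + 1 = 36, E = 2·35 = 70, F = 35 + 1 = 36.

36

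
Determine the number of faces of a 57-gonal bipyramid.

114

A bipyramid over an n-gon has 2n triangular faces and n + 2 vertices: V = 57 + 2 = 59, E = 3·57 = 171, F = 2·57 = 114.
Check: V − E + F = 59 − 171 + 114 = 2.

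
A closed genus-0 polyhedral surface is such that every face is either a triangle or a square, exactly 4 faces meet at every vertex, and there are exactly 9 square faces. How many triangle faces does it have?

Let x be the number of triangles; then F = 9 + x.
Edge–face incidences: 2E = 4·9 + 3·x = 36 + 3x.
Every vertex has degree 4, so 4V = 2E.
Euler: V − E + F = 2 ⇒ (2E)/4 − E + (9 + x) = 2.
Multiply by 8: 2·(2E) − 4·(2E) + 8·(9 + x) = 16, i.e. 72 + 8x − 2·(36 + 3x) = 16.
Collecting terms: 2x = 16, so x = 8.
Then 2E = 36 + 3·8 = 60, so E = 30, V = 2E/4 = 15, F = 9 + 8 = 17.

8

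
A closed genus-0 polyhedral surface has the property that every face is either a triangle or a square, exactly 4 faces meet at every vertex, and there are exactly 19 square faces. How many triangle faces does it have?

8

Let x be the number of triangles; then F = 19 + x.
Edge–face incidences: 2E = 4·19 + 3·x = 76 + 3x.
Every vertex has degree 4, so 4V = 2E.
Euler: V − E + F = 2 ⇒ (2E)/4 − E + (19 + x) = 2.
Multiply by 8: 2·(2E) − 4·(2E) + 8·(19 + x) = 16, i.e. 152 + 8x − 2·(76 + 3x) = 16.
Collecting terms: 2x = 16, so x = 8.
Then 2E = 76 + 3·8 = 100, so E = 50, V = 2E/4 = 25, F = 19 + 8 = 27.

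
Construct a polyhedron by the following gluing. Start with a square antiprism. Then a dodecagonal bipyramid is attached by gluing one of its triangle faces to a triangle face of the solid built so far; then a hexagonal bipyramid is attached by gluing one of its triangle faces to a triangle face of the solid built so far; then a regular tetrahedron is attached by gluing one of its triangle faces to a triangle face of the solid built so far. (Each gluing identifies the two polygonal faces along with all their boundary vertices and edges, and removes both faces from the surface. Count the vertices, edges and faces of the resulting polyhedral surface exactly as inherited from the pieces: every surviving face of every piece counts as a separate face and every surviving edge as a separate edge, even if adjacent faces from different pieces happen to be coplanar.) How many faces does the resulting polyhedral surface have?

44

A square antiprism: V=8, E=16, F=10.
Attach a dodecagonal bipyramid (V=14, E=36, F=24) along a 3-gon: merge 3 vertices and 3 edges, delete both glued faces → V=19, E=49, F=32.
Attach a hexagonal bipyramid (V=8, E=18, F=12) along a 3-gon: merge 3 vertices and 3 edges, delete both glued faces → V=24, E=64, F=42.
Attach a regular tetrahedron (V=4, E=6, F=4) along a 3-gon: merge 3 vertices and 3 edges, delete both glued faces → V=25, E=67, F=44.
Check: V − E + F = 25 − 67 + 44 = 2.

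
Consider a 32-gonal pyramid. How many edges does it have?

64

A pyramid on an n-gon base has one n-gon and n triangles: V = 32 + 1 = 33, E = 2·32 = 64, F = 32 + 1 = 33.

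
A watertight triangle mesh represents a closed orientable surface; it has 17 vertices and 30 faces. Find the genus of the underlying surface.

Every face is a triangle, so 2E = 3·30 = 90, giving E = 45.
χ = V − E + F = 17 − 45 + 30 = 2.
For a closed orientable surface χ = 2 − 2g, so g = (2 − (2))/2 = 0.

0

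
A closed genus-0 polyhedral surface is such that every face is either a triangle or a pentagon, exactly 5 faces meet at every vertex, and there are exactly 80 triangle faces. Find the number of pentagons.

12

Let x be the number of pentagons; then F = 80 + x.
Edge–face incidences: 2E = 3·80 + 5·x = 240 + 5x.
Every vertex has degree 5, so 5V = 2E.
Euler: V − E + F = 2 ⇒ (2E)/5 − E + (80 + x) = 2.
Multiply by 10: 2·(2E) − 5·(2E) + 10·(80 + x) = 20, i.e. 800 + 10x − 3·(240 + 5x) = 20.
Collecting terms: −5x + 80 = 20, so −5x = −60, so x = 12.
Then 2E = 240 + 5·12 = 300, so E = 150, V = 2E/5 = 60, F = 80 + 12 = 92.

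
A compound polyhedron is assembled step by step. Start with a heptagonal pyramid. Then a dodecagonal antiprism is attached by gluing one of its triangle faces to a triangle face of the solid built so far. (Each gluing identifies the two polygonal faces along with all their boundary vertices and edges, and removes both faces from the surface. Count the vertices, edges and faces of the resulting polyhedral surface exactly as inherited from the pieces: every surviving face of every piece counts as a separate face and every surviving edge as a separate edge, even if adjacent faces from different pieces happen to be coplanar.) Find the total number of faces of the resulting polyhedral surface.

32

A heptagonal pyramid: V=8, E=14, F=8.
Attach a dodecagonal antiprism (V=24, E=48, F=26) along a 3-gon: merge 3 vertices and 3 edges, delete both glued faces → V=29, E=59, F=32.
Check: V − E + F = 29 − 59 + 32 = 2.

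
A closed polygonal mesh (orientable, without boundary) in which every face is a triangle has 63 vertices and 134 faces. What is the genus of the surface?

3

Every face is a triangle, so 2E = 3·134 = 402, giving E = 201.
χ = V − E + F = 63 − 201 + 134 = -4.
For a closed orientable surface χ = 2 − 2g, so g = (2 − (-4))/2 = 3.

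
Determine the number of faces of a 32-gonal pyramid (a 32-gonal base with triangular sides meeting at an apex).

33

A pyramid on an n-gon base has one n-gon and n triangles: V = 32 + 1 = 33, E = 2·32 = 64, F = 32 + 1 = 33.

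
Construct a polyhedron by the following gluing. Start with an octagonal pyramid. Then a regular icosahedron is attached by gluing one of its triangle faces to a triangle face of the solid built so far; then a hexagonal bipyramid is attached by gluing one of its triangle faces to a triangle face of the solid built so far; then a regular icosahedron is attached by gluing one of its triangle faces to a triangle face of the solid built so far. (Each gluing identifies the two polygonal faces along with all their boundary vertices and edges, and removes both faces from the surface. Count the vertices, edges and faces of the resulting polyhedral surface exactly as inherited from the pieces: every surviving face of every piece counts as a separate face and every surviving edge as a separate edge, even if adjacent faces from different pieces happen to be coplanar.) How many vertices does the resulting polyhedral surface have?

32

An octagonal pyramid: V=9, E=16, F=9.
Attach a regular icosahedron (V=12, E=30, F=20) along a 3-gon: merge 3 vertices and 3 edges, delete both glued faces → V=18, E=43, F=27.
Attach a hexagonal bipyramid (V=8, E=18, F=12) along a 3-gon: merge 3 vertices and 3 edges, delete both glued faces → V=23, E=58, F=37.
Attach a regular icosahedron (V=12, E=30, F=20) along a 3-gon: merge 3 vertices and 3 edges, delete both glued faces → V=32, E=85, F=55.
Check: V − E + F = 32 − 85 + 55 = 2.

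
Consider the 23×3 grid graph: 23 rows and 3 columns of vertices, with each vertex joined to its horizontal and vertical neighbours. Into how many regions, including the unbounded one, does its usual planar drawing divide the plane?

45

The grid has V = 23·3 = 69 vertices and E = 23·2 + 3·22 = 112 edges.
F = 2 − V + E = 2 − 69 + 112 = 45.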